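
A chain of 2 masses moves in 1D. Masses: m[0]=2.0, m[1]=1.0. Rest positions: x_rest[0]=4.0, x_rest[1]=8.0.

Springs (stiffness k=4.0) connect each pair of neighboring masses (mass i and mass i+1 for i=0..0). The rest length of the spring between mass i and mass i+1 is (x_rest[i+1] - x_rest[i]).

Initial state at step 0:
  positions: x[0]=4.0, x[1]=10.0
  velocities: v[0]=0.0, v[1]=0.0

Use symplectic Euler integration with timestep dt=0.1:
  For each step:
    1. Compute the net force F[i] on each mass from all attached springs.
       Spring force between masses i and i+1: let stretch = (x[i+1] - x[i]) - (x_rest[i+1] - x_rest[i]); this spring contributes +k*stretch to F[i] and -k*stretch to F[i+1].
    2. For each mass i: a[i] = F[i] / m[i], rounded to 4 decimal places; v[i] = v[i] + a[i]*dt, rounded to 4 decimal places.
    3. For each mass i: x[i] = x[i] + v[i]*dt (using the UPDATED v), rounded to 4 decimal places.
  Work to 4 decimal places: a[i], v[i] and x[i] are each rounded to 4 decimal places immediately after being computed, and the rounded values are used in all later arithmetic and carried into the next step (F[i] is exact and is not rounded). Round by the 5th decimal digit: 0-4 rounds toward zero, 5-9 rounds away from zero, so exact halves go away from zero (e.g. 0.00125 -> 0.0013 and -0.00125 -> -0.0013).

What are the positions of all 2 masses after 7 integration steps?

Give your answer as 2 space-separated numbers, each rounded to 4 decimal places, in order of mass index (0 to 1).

Step 0: x=[4.0000 10.0000] v=[0.0000 0.0000]
Step 1: x=[4.0400 9.9200] v=[0.4000 -0.8000]
Step 2: x=[4.1176 9.7648] v=[0.7760 -1.5520]
Step 3: x=[4.2281 9.5437] v=[1.1054 -2.2109]
Step 4: x=[4.3650 9.2700] v=[1.3685 -2.7371]
Step 5: x=[4.5200 8.9601] v=[1.5495 -3.0991]
Step 6: x=[4.6838 8.6326] v=[1.6375 -3.2751]
Step 7: x=[4.8465 8.3071] v=[1.6273 -3.2546]

Answer: 4.8465 8.3071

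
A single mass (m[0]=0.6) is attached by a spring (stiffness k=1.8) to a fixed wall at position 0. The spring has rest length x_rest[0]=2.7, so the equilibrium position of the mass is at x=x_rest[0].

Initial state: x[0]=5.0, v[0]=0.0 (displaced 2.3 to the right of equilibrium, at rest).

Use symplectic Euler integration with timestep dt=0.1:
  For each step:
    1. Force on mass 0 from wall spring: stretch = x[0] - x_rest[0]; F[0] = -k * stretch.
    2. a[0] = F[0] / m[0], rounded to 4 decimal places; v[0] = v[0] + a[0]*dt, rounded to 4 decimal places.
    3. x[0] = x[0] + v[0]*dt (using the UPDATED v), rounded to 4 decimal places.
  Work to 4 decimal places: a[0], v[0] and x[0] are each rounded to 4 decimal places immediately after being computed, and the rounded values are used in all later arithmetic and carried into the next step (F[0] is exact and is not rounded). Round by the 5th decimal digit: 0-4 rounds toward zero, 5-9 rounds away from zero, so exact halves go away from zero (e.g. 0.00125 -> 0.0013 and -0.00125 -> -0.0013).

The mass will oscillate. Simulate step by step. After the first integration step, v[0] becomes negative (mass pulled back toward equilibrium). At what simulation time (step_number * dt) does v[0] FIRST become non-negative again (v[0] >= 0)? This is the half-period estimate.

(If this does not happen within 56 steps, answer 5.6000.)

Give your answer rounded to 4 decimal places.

Step 0: x=[5.0000] v=[0.0000]
Step 1: x=[4.9310] v=[-0.6900]
Step 2: x=[4.7951] v=[-1.3593]
Step 3: x=[4.5963] v=[-1.9878]
Step 4: x=[4.3406] v=[-2.5567]
Step 5: x=[4.0357] v=[-3.0489]
Step 6: x=[3.6907] v=[-3.4496]
Step 7: x=[3.3160] v=[-3.7468]
Step 8: x=[2.9228] v=[-3.9316]
Step 9: x=[2.5230] v=[-3.9984]
Step 10: x=[2.1285] v=[-3.9453]
Step 11: x=[1.7511] v=[-3.7739]
Step 12: x=[1.4022] v=[-3.4892]
Step 13: x=[1.0922] v=[-3.0999]
Step 14: x=[0.8304] v=[-2.6176]
Step 15: x=[0.6247] v=[-2.0567]
Step 16: x=[0.4813] v=[-1.4341]
Step 17: x=[0.4045] v=[-0.7685]
Step 18: x=[0.3965] v=[-0.0799]
Step 19: x=[0.4576] v=[0.6112]
First v>=0 after going negative at step 19, time=1.9000

Answer: 1.9000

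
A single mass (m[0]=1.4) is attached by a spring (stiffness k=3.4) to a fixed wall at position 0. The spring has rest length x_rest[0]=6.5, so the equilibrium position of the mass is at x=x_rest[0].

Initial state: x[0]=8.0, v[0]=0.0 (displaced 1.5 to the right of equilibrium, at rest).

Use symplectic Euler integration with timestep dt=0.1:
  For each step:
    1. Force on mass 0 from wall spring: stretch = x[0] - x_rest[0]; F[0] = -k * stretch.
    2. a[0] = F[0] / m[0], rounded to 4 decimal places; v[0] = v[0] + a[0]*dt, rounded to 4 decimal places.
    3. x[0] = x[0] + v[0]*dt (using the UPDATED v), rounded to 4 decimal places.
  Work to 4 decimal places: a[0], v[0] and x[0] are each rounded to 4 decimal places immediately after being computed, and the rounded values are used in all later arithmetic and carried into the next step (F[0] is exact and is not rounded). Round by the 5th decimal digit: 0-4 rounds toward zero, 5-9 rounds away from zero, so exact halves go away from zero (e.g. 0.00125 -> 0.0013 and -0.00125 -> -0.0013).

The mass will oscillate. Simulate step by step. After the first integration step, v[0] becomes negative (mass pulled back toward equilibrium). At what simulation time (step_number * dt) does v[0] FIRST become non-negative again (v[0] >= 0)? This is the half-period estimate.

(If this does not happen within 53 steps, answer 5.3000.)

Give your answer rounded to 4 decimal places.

Answer: 2.1000

Derivation:
Step 0: x=[8.0000] v=[0.0000]
Step 1: x=[7.9636] v=[-0.3643]
Step 2: x=[7.8916] v=[-0.7198]
Step 3: x=[7.7858] v=[-1.0578]
Step 4: x=[7.6488] v=[-1.3701]
Step 5: x=[7.4839] v=[-1.6491]
Step 6: x=[7.2951] v=[-1.8881]
Step 7: x=[7.0870] v=[-2.0812]
Step 8: x=[6.8646] v=[-2.2238]
Step 9: x=[6.6334] v=[-2.3124]
Step 10: x=[6.3989] v=[-2.3448]
Step 11: x=[6.1669] v=[-2.3203]
Step 12: x=[5.9430] v=[-2.2394]
Step 13: x=[5.7326] v=[-2.1041]
Step 14: x=[5.5408] v=[-1.9177]
Step 15: x=[5.3723] v=[-1.6848]
Step 16: x=[5.2312] v=[-1.4109]
Step 17: x=[5.1209] v=[-1.1028]
Step 18: x=[5.0441] v=[-0.7679]
Step 19: x=[5.0027] v=[-0.4143]
Step 20: x=[4.9976] v=[-0.0507]
Step 21: x=[5.0290] v=[0.3142]
First v>=0 after going negative at step 21, time=2.1000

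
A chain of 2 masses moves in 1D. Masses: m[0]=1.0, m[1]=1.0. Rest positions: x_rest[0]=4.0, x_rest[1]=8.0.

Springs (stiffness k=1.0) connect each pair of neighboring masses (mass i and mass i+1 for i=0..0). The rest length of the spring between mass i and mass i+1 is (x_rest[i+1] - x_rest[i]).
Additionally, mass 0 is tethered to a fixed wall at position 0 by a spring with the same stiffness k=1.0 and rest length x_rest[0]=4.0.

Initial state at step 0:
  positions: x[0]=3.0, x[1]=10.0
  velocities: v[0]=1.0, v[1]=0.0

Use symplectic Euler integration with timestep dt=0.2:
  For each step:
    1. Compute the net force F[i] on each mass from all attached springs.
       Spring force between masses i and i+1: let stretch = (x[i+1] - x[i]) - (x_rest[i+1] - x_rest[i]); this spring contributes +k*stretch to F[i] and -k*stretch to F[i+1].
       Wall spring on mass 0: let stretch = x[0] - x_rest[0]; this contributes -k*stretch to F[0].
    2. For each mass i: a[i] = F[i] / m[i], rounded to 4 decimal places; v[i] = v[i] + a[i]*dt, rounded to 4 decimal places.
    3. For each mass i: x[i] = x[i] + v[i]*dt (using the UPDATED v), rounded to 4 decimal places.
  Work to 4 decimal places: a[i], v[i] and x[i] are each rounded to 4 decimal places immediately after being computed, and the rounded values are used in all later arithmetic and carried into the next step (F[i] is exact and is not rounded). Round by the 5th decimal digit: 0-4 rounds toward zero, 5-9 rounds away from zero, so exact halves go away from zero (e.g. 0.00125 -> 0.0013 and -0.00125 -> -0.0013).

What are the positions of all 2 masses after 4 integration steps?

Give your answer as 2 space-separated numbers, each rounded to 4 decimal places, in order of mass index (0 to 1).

Step 0: x=[3.0000 10.0000] v=[1.0000 0.0000]
Step 1: x=[3.3600 9.8800] v=[1.8000 -0.6000]
Step 2: x=[3.8464 9.6592] v=[2.4320 -1.1040]
Step 3: x=[4.4115 9.3659] v=[2.8253 -1.4666]
Step 4: x=[4.9983 9.0344] v=[2.9339 -1.6575]

Answer: 4.9983 9.0344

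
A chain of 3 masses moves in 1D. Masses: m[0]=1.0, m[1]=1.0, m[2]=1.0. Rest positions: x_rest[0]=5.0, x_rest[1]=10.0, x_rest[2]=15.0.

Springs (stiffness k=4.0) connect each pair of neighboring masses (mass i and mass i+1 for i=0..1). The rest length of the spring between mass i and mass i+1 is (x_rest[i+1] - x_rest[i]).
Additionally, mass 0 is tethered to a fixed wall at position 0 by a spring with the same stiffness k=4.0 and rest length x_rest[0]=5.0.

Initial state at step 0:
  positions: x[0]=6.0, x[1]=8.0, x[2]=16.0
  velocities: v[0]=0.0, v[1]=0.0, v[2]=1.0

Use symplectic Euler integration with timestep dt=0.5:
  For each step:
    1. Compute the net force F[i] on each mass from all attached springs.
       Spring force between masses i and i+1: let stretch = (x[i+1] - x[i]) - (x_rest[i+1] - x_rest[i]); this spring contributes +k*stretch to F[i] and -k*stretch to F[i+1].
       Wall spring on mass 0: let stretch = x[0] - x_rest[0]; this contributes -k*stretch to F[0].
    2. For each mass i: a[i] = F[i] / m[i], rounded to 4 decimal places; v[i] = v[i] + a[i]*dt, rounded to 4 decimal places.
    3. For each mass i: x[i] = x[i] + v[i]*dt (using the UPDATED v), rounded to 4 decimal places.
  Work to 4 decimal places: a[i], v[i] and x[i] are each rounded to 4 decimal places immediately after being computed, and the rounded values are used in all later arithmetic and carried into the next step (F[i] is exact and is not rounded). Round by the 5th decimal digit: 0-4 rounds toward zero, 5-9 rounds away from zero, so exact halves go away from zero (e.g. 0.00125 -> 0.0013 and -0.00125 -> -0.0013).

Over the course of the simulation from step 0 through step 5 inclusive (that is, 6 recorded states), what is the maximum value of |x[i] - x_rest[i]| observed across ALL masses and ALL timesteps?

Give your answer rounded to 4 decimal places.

Answer: 4.0000

Derivation:
Step 0: x=[6.0000 8.0000 16.0000] v=[0.0000 0.0000 1.0000]
Step 1: x=[2.0000 14.0000 13.5000] v=[-8.0000 12.0000 -5.0000]
Step 2: x=[8.0000 7.5000 16.5000] v=[12.0000 -13.0000 6.0000]
Step 3: x=[5.5000 10.5000 15.5000] v=[-5.0000 6.0000 -2.0000]
Step 4: x=[2.5000 13.5000 14.5000] v=[-6.0000 6.0000 -2.0000]
Step 5: x=[8.0000 6.5000 17.5000] v=[11.0000 -14.0000 6.0000]
Max displacement = 4.0000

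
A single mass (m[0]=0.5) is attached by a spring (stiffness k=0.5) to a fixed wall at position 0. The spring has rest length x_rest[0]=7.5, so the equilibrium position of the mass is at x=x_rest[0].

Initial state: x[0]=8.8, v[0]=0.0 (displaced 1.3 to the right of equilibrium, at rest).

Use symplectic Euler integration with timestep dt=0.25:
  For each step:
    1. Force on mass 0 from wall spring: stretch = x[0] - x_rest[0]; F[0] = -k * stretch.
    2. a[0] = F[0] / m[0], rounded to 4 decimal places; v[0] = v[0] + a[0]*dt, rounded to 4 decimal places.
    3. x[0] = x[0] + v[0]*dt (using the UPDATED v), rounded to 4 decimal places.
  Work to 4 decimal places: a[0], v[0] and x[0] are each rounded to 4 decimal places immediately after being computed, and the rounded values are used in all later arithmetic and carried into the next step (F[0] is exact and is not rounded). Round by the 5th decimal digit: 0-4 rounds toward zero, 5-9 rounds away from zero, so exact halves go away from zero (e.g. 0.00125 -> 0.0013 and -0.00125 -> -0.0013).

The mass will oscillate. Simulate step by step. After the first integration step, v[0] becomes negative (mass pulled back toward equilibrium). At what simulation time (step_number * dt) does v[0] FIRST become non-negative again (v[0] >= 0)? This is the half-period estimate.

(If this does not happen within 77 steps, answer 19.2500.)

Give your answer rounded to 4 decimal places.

Answer: 3.2500

Derivation:
Step 0: x=[8.8000] v=[0.0000]
Step 1: x=[8.7188] v=[-0.3250]
Step 2: x=[8.5614] v=[-0.6297]
Step 3: x=[8.3376] v=[-0.8951]
Step 4: x=[8.0615] v=[-1.1045]
Step 5: x=[7.7503] v=[-1.2449]
Step 6: x=[7.4234] v=[-1.3075]
Step 7: x=[7.1013] v=[-1.2884]
Step 8: x=[6.8041] v=[-1.1887]
Step 9: x=[6.5504] v=[-1.0147]
Step 10: x=[6.3561] v=[-0.7773]
Step 11: x=[6.2333] v=[-0.4913]
Step 12: x=[6.1897] v=[-0.1746]
Step 13: x=[6.2280] v=[0.1530]
First v>=0 after going negative at step 13, time=3.2500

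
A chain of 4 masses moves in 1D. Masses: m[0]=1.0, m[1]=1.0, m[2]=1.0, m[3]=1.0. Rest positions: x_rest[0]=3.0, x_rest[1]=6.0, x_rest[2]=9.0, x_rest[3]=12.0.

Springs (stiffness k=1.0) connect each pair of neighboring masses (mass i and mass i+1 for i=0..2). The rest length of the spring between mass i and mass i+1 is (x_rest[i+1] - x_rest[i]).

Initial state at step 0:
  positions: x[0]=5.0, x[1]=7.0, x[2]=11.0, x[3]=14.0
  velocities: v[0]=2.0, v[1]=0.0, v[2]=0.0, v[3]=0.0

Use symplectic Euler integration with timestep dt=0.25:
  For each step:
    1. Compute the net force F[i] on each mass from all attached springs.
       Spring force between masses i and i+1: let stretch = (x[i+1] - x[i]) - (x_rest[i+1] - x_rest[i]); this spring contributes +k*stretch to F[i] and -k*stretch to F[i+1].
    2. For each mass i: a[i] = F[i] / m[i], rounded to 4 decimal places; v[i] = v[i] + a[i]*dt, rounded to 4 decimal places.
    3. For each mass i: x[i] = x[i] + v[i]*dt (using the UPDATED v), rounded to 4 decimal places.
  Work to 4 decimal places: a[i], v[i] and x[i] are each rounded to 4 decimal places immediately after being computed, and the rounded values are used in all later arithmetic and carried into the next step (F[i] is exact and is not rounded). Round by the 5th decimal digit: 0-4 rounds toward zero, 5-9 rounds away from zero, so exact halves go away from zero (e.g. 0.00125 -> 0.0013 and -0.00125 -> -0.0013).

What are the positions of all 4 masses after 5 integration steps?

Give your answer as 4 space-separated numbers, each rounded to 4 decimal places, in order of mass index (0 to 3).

Step 0: x=[5.0000 7.0000 11.0000 14.0000] v=[2.0000 0.0000 0.0000 0.0000]
Step 1: x=[5.4375 7.1250 10.9375 14.0000] v=[1.7500 0.5000 -0.2500 0.0000]
Step 2: x=[5.7930 7.3828 10.8281 13.9961] v=[1.4219 1.0313 -0.4375 -0.0156]
Step 3: x=[6.0604 7.7566 10.7014 13.9817] v=[1.0694 1.4952 -0.5068 -0.0576]
Step 4: x=[6.2463 8.2085 10.5957 13.9498] v=[0.7435 1.8074 -0.4229 -0.1277]
Step 5: x=[6.3673 8.6869 10.5504 13.8958] v=[0.4841 1.9137 -0.1812 -0.2162]

Answer: 6.3673 8.6869 10.5504 13.8958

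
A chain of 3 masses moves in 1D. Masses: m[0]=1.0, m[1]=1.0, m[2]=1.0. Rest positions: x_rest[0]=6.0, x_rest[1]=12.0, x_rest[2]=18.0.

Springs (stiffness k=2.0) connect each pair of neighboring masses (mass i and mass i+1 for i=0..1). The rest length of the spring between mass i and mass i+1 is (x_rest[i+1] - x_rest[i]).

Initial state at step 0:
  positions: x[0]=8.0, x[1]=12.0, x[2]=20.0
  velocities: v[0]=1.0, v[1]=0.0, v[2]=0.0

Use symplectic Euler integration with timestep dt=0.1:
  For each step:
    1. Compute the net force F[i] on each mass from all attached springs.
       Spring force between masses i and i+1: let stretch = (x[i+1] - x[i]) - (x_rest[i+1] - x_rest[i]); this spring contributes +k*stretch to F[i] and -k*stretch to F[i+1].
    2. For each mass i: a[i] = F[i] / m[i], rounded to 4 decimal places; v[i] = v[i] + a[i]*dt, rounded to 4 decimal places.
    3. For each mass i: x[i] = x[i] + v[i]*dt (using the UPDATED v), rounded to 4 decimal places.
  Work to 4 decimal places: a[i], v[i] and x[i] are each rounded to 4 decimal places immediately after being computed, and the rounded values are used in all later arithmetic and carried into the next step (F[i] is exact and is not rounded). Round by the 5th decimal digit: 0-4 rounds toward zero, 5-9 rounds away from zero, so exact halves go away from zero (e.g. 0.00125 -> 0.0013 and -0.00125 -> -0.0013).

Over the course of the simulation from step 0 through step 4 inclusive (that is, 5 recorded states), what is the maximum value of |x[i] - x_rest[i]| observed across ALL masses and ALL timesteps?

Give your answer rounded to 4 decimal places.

Step 0: x=[8.0000 12.0000 20.0000] v=[1.0000 0.0000 0.0000]
Step 1: x=[8.0600 12.0800 19.9600] v=[0.6000 0.8000 -0.4000]
Step 2: x=[8.0804 12.2372 19.8824] v=[0.2040 1.5720 -0.7760]
Step 3: x=[8.0639 12.4642 19.7719] v=[-0.1646 2.2697 -1.1050]
Step 4: x=[8.0155 12.7493 19.6353] v=[-0.4845 2.8512 -1.3665]
Max displacement = 2.0804

Answer: 2.0804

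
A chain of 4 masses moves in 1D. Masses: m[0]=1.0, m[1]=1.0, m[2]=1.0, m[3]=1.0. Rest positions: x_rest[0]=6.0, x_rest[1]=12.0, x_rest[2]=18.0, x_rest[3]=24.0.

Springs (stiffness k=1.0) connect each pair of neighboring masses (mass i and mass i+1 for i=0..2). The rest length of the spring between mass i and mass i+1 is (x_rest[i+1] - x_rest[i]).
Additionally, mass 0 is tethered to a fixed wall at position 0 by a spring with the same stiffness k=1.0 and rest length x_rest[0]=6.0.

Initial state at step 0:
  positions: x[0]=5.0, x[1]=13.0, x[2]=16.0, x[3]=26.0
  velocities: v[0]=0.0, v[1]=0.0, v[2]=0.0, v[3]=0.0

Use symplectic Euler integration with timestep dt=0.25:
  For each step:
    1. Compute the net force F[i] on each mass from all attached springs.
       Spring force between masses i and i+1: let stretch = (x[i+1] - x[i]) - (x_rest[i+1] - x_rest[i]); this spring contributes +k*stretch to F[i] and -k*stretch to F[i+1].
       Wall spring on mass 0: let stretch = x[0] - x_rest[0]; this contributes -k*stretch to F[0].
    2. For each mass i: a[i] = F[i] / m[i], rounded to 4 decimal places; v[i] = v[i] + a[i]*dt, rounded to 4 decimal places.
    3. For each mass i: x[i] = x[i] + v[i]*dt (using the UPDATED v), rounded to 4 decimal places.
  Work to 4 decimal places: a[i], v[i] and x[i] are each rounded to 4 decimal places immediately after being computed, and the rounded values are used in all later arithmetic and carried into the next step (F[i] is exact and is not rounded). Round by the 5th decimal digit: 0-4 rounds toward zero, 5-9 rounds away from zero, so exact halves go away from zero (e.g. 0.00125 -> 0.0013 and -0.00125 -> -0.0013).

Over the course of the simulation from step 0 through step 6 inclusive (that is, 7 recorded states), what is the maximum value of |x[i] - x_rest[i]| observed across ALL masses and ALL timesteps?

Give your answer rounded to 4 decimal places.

Step 0: x=[5.0000 13.0000 16.0000 26.0000] v=[0.0000 0.0000 0.0000 0.0000]
Step 1: x=[5.1875 12.6875 16.4375 25.7500] v=[0.7500 -1.2500 1.7500 -1.0000]
Step 2: x=[5.5195 12.1406 17.2227 25.2930] v=[1.3281 -2.1875 3.1406 -1.8281]
Step 3: x=[5.9204 11.4975 18.1946 24.7066] v=[1.6035 -2.5723 3.8877 -2.3457]
Step 4: x=[6.2998 10.9244 19.1550 24.0882] v=[1.5177 -2.2923 3.8414 -2.4737]
Step 5: x=[6.5745 10.5767 19.9093 23.5365] v=[1.0989 -1.3908 3.0171 -2.2070]
Step 6: x=[6.6885 10.5622 20.3070 23.1331] v=[0.4558 -0.0582 1.5908 -1.6138]
Max displacement = 2.3070

Answer: 2.3070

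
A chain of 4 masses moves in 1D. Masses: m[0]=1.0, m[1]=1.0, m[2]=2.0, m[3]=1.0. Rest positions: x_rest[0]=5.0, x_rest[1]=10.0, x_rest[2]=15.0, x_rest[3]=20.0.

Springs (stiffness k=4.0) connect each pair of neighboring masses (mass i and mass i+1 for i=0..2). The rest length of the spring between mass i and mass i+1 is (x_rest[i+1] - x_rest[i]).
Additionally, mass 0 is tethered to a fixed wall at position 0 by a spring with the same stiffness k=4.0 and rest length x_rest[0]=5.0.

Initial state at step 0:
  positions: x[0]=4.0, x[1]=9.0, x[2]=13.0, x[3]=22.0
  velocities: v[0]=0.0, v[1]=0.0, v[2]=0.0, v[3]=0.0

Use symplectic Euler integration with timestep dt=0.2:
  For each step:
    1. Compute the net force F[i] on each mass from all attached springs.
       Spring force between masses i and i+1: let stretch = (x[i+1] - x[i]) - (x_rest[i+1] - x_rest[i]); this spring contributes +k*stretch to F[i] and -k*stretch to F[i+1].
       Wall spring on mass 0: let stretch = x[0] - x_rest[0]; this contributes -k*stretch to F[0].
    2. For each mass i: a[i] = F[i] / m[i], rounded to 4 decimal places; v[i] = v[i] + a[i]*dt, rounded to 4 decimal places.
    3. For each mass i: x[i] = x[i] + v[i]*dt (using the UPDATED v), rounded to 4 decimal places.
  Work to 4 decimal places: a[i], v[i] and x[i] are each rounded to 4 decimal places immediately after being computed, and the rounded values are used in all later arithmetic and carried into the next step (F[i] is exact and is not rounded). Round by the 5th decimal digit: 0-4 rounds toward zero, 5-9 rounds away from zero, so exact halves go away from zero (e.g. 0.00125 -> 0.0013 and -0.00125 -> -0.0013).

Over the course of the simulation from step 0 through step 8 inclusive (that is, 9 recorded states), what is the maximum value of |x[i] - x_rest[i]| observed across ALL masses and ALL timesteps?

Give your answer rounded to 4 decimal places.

Answer: 3.1394

Derivation:
Step 0: x=[4.0000 9.0000 13.0000 22.0000] v=[0.0000 0.0000 0.0000 0.0000]
Step 1: x=[4.1600 8.8400 13.4000 21.3600] v=[0.8000 -0.8000 2.0000 -3.2000]
Step 2: x=[4.4032 8.6608 14.0720 20.2464] v=[1.2160 -0.8960 3.3600 -5.5680]
Step 3: x=[4.6231 8.6662 14.8051 18.9449] v=[1.0995 0.0269 3.6653 -6.5075]
Step 4: x=[4.7502 9.0069 15.3782 17.7810] v=[0.6355 1.7035 2.8657 -5.8193]
Step 5: x=[4.7983 9.6859 15.6339 17.0327] v=[0.2407 3.3952 1.2783 -3.7415]
Step 6: x=[4.8607 10.5346 15.5256 16.8606] v=[0.3121 4.2435 -0.5414 -0.8605]
Step 7: x=[5.0532 11.2740 15.1248 17.2749] v=[0.9627 3.6972 -2.0038 2.0715]
Step 8: x=[5.4326 11.6342 14.5880 18.1452] v=[1.8968 1.8012 -2.6841 4.3514]
Max displacement = 3.1394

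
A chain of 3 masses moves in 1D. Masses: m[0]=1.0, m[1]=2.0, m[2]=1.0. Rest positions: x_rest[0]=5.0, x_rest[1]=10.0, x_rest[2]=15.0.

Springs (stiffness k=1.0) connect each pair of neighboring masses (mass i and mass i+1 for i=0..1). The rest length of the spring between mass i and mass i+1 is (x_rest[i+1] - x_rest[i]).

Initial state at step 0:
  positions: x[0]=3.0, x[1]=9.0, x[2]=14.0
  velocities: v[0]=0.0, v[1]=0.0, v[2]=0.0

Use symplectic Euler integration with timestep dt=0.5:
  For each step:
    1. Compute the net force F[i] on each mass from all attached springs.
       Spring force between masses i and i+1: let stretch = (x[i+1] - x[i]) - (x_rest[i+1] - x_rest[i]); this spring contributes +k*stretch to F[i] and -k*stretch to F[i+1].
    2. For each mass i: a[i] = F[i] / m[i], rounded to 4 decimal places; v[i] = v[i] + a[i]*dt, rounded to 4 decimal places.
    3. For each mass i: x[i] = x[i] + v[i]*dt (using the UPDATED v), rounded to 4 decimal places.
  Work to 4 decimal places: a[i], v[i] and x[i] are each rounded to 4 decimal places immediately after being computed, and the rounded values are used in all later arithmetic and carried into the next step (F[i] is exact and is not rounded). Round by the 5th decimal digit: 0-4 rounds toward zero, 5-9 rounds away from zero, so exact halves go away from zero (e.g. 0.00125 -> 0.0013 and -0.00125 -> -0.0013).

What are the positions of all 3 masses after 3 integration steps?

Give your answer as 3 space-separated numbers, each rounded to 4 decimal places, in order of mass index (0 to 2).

Step 0: x=[3.0000 9.0000 14.0000] v=[0.0000 0.0000 0.0000]
Step 1: x=[3.2500 8.8750 14.0000] v=[0.5000 -0.2500 0.0000]
Step 2: x=[3.6563 8.6875 13.9688] v=[0.8125 -0.3750 -0.0625]
Step 3: x=[4.0704 8.5313 13.8672] v=[0.8281 -0.3125 -0.2032]

Answer: 4.0704 8.5313 13.8672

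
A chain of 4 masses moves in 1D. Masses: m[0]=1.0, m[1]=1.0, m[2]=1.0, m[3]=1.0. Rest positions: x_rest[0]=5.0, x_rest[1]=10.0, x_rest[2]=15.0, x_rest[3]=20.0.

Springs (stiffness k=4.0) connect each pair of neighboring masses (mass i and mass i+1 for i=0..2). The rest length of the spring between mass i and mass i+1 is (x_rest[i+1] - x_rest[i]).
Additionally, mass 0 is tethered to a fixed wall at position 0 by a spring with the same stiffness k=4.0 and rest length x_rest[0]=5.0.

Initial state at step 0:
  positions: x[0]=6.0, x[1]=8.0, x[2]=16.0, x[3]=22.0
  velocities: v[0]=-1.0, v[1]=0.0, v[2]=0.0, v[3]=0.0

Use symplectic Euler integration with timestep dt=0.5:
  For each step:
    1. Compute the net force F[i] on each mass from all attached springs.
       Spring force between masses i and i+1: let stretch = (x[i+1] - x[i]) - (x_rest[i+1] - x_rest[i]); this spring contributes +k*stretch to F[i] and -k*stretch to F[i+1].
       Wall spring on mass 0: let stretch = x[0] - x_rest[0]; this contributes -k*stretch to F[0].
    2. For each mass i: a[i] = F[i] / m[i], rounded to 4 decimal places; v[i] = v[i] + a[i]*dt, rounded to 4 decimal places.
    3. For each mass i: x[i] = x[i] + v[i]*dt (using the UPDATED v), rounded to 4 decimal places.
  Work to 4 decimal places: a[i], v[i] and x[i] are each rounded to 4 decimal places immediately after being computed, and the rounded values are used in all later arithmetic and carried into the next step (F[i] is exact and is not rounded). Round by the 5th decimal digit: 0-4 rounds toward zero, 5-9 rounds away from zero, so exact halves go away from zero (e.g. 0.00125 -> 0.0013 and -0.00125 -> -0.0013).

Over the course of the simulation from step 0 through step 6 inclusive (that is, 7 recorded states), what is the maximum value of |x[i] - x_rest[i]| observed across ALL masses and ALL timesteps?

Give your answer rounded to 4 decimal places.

Step 0: x=[6.0000 8.0000 16.0000 22.0000] v=[-1.0000 0.0000 0.0000 0.0000]
Step 1: x=[1.5000 14.0000 14.0000 21.0000] v=[-9.0000 12.0000 -4.0000 -2.0000]
Step 2: x=[8.0000 7.5000 19.0000 18.0000] v=[13.0000 -13.0000 10.0000 -6.0000]
Step 3: x=[6.0000 13.0000 11.5000 21.0000] v=[-4.0000 11.0000 -15.0000 6.0000]
Step 4: x=[5.0000 10.0000 15.0000 19.5000] v=[-2.0000 -6.0000 7.0000 -3.0000]
Step 5: x=[4.0000 7.0000 18.0000 18.5000] v=[-2.0000 -6.0000 6.0000 -2.0000]
Step 6: x=[2.0000 12.0000 10.5000 22.0000] v=[-4.0000 10.0000 -15.0000 7.0000]
Max displacement = 4.5000

Answer: 4.5000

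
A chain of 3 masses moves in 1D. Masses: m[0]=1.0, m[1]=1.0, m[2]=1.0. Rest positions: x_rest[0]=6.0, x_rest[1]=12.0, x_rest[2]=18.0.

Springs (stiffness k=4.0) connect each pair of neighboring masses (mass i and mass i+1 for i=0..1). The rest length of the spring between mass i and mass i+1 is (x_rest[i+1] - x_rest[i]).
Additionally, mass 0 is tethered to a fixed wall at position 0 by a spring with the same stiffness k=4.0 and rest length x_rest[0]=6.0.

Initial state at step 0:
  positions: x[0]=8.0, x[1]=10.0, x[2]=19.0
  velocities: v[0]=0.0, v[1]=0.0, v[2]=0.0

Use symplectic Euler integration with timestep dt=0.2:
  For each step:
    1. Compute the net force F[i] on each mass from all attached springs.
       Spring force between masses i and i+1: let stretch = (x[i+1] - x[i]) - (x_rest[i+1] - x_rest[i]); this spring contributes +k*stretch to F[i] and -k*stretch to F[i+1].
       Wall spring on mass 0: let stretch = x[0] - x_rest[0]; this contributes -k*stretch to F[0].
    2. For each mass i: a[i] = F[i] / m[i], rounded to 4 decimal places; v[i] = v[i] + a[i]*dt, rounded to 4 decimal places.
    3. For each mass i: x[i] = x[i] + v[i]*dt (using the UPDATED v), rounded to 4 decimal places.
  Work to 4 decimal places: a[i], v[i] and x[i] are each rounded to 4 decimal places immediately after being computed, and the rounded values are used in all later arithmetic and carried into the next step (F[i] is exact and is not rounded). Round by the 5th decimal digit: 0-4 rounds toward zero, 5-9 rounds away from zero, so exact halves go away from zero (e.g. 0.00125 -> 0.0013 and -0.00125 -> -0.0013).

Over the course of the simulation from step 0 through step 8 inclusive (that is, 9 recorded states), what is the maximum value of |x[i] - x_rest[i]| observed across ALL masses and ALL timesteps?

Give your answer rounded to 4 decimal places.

Step 0: x=[8.0000 10.0000 19.0000] v=[0.0000 0.0000 0.0000]
Step 1: x=[7.0400 11.1200 18.5200] v=[-4.8000 5.6000 -2.4000]
Step 2: x=[5.6064 12.7712 17.8160] v=[-7.1680 8.2560 -3.5200]
Step 3: x=[4.4221 14.0832 17.2648] v=[-5.9213 6.5600 -2.7558]
Step 4: x=[4.0761 14.3585 17.1646] v=[-1.7301 1.3764 -0.5011]
Step 5: x=[4.7231 13.4376 17.5754] v=[3.2349 -4.6046 2.0540]
Step 6: x=[6.0087 11.7844 18.2842] v=[6.4280 -8.2660 3.5438]
Step 7: x=[7.2570 10.2471 18.9130] v=[6.2416 -7.6867 3.1440]
Step 8: x=[7.8226 9.6179 19.1153] v=[2.8281 -3.1461 1.0113]
Max displacement = 2.3821

Answer: 2.3821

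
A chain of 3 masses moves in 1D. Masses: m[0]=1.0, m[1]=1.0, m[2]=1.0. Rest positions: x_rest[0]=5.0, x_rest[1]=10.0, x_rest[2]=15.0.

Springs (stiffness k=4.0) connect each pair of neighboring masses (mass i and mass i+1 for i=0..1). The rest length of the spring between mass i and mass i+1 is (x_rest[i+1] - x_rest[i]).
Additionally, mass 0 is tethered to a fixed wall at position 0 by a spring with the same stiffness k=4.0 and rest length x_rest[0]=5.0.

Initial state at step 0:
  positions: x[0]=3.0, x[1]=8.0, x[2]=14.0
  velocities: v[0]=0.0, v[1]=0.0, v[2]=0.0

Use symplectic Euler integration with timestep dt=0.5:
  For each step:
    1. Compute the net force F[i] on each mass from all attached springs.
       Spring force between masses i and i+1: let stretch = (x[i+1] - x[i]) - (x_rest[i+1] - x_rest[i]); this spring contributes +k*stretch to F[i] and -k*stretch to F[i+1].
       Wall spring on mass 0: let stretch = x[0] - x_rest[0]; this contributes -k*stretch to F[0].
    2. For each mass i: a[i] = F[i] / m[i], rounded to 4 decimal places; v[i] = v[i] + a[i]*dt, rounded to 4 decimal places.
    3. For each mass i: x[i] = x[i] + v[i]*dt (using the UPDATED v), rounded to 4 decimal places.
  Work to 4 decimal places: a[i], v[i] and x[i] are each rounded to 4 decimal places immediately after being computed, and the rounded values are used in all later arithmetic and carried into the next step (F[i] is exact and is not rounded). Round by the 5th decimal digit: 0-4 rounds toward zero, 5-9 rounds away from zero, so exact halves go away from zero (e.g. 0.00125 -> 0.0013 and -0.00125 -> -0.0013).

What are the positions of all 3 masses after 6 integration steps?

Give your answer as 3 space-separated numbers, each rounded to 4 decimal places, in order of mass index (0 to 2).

Step 0: x=[3.0000 8.0000 14.0000] v=[0.0000 0.0000 0.0000]
Step 1: x=[5.0000 9.0000 13.0000] v=[4.0000 2.0000 -2.0000]
Step 2: x=[6.0000 10.0000 13.0000] v=[2.0000 2.0000 0.0000]
Step 3: x=[5.0000 10.0000 15.0000] v=[-2.0000 0.0000 4.0000]
Step 4: x=[4.0000 10.0000 17.0000] v=[-2.0000 0.0000 4.0000]
Step 5: x=[5.0000 11.0000 17.0000] v=[2.0000 2.0000 0.0000]
Step 6: x=[7.0000 12.0000 16.0000] v=[4.0000 2.0000 -2.0000]

Answer: 7.0000 12.0000 16.0000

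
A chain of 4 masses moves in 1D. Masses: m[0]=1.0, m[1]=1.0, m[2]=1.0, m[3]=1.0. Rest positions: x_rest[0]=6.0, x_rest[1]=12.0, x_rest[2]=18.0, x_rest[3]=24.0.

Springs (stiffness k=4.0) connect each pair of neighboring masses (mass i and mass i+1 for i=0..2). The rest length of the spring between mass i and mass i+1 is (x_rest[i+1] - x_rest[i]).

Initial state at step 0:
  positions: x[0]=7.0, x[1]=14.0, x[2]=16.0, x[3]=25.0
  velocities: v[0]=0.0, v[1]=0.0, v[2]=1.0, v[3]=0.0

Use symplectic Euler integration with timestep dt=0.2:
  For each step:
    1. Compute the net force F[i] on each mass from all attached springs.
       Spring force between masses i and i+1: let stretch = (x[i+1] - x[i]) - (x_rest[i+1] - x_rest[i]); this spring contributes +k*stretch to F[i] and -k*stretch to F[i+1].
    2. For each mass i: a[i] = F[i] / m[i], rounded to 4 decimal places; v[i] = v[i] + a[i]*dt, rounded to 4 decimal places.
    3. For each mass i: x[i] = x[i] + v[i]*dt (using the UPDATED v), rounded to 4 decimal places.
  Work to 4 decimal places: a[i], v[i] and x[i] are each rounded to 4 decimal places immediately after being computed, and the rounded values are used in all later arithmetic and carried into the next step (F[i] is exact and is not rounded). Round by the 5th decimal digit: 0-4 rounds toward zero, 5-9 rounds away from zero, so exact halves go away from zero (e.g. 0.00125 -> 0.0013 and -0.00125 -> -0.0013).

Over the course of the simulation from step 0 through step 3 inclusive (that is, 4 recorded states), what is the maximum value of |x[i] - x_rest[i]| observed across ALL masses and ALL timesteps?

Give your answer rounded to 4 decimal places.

Answer: 2.5736

Derivation:
Step 0: x=[7.0000 14.0000 16.0000 25.0000] v=[0.0000 0.0000 1.0000 0.0000]
Step 1: x=[7.1600 13.2000 17.3200 24.5200] v=[0.8000 -4.0000 6.6000 -2.4000]
Step 2: x=[7.3264 12.0928 19.1328 23.8480] v=[0.8320 -5.5360 9.0640 -3.3600]
Step 3: x=[7.2954 11.3494 20.5736 23.3816] v=[-0.1549 -3.7171 7.2042 -2.3322]
Max displacement = 2.5736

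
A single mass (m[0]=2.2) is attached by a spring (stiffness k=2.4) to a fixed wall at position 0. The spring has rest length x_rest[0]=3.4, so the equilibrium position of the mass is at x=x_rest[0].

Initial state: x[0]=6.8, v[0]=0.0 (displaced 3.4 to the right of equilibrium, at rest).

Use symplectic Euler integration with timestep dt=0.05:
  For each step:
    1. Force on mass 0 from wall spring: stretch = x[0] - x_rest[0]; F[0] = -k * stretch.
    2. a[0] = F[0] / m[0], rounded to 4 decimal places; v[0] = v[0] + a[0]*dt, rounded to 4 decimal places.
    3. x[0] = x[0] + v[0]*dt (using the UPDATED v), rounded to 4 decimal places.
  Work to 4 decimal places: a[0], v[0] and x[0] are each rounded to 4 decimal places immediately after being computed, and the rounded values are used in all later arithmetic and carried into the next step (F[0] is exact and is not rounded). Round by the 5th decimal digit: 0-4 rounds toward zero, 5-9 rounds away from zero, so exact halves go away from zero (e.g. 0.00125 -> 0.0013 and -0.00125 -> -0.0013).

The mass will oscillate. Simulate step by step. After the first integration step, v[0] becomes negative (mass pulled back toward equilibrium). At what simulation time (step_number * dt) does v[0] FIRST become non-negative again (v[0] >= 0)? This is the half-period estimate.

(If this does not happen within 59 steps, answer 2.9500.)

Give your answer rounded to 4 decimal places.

Answer: 2.9500

Derivation:
Step 0: x=[6.8000] v=[0.0000]
Step 1: x=[6.7907] v=[-0.1855]
Step 2: x=[6.7722] v=[-0.3704]
Step 3: x=[6.7445] v=[-0.5543]
Step 4: x=[6.7077] v=[-0.7367]
Step 5: x=[6.6618] v=[-0.9171]
Step 6: x=[6.6071] v=[-1.0950]
Step 7: x=[6.5436] v=[-1.2699]
Step 8: x=[6.4715] v=[-1.4414]
Step 9: x=[6.3911] v=[-1.6089]
Step 10: x=[6.3025] v=[-1.7721]
Step 11: x=[6.2060] v=[-1.9304]
Step 12: x=[6.1018] v=[-2.0835]
Step 13: x=[5.9903] v=[-2.2309]
Step 14: x=[5.8717] v=[-2.3722]
Step 15: x=[5.7464] v=[-2.5070]
Step 16: x=[5.6147] v=[-2.6350]
Step 17: x=[5.4769] v=[-2.7558]
Step 18: x=[5.3334] v=[-2.8691]
Step 19: x=[5.1847] v=[-2.9746]
Step 20: x=[5.0311] v=[-3.0719]
Step 21: x=[4.8731] v=[-3.1609]
Step 22: x=[4.7110] v=[-3.2413]
Step 23: x=[4.5454] v=[-3.3128]
Step 24: x=[4.3766] v=[-3.3753]
Step 25: x=[4.2052] v=[-3.4286]
Step 26: x=[4.0316] v=[-3.4725]
Step 27: x=[3.8563] v=[-3.5070]
Step 28: x=[3.6797] v=[-3.5319]
Step 29: x=[3.5023] v=[-3.5472]
Step 30: x=[3.3247] v=[-3.5528]
Step 31: x=[3.1473] v=[-3.5487]
Step 32: x=[2.9706] v=[-3.5349]
Step 33: x=[2.7950] v=[-3.5115]
Step 34: x=[2.6211] v=[-3.4785]
Step 35: x=[2.4493] v=[-3.4360]
Step 36: x=[2.2801] v=[-3.3841]
Step 37: x=[2.1140] v=[-3.3230]
Step 38: x=[1.9514] v=[-3.2529]
Step 39: x=[1.7927] v=[-3.1739]
Step 40: x=[1.6384] v=[-3.0862]
Step 41: x=[1.4889] v=[-2.9901]
Step 42: x=[1.3446] v=[-2.8859]
Step 43: x=[1.2059] v=[-2.7738]
Step 44: x=[1.0732] v=[-2.6541]
Step 45: x=[0.9468] v=[-2.5272]
Step 46: x=[0.8271] v=[-2.3934]
Step 47: x=[0.7144] v=[-2.2531]
Step 48: x=[0.6091] v=[-2.1066]
Step 49: x=[0.5114] v=[-1.9544]
Step 50: x=[0.4216] v=[-1.7968]
Step 51: x=[0.3399] v=[-1.6343]
Step 52: x=[0.2665] v=[-1.4674]
Step 53: x=[0.2017] v=[-1.2965]
Step 54: x=[0.1456] v=[-1.1220]
Step 55: x=[0.0984] v=[-0.9445]
Step 56: x=[0.0602] v=[-0.7644]
Step 57: x=[0.0311] v=[-0.5822]
Step 58: x=[0.0112] v=[-0.3984]
Step 59: x=[0.0005] v=[-0.2136]
v[0] did not become non-negative within 59 steps; using fallback time=2.9500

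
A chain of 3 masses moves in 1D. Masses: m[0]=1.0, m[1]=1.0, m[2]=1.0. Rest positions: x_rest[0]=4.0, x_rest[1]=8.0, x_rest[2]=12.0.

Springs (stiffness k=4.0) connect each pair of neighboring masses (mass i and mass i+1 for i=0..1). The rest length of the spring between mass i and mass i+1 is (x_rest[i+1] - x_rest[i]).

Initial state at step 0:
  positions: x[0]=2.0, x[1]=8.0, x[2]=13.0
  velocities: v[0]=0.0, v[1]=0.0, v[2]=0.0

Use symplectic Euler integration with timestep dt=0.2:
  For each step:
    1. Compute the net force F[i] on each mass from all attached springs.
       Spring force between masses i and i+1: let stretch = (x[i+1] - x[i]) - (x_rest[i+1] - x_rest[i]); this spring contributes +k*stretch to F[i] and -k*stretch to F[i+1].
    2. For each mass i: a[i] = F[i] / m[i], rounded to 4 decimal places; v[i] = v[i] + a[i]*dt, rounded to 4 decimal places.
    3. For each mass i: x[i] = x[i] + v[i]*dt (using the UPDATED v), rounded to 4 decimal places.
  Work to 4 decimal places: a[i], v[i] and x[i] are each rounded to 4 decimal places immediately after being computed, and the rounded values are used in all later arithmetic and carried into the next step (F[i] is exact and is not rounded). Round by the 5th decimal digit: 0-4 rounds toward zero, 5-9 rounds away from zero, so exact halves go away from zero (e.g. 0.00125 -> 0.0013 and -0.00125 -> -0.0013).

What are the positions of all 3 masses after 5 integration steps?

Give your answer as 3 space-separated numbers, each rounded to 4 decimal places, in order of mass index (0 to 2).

Step 0: x=[2.0000 8.0000 13.0000] v=[0.0000 0.0000 0.0000]
Step 1: x=[2.3200 7.8400 12.8400] v=[1.6000 -0.8000 -0.8000]
Step 2: x=[2.8832 7.5968 12.5200] v=[2.8160 -1.2160 -1.6000]
Step 3: x=[3.5606 7.3871 12.0523] v=[3.3869 -1.0483 -2.3386]
Step 4: x=[4.2102 7.3116 11.4781] v=[3.2481 -0.3773 -2.8708]
Step 5: x=[4.7160 7.4066 10.8773] v=[2.5292 0.4748 -3.0040]

Answer: 4.7160 7.4066 10.8773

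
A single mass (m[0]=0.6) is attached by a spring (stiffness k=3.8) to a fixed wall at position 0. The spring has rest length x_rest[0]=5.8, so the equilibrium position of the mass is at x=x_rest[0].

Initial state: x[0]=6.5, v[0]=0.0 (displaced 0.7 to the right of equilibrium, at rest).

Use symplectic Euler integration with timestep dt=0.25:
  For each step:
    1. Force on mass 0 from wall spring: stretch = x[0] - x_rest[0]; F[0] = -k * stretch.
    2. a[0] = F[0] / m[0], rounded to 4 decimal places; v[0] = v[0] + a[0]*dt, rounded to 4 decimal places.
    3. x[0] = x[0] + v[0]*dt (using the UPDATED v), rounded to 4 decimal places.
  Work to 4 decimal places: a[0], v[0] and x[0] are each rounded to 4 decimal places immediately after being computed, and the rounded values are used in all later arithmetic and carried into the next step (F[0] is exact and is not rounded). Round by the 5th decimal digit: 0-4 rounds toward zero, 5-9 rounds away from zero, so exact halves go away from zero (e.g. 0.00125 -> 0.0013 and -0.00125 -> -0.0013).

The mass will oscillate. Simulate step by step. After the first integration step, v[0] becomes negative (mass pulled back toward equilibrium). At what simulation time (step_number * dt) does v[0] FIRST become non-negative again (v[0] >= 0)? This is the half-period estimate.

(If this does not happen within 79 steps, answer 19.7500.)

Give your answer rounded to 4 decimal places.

Answer: 1.2500

Derivation:
Step 0: x=[6.5000] v=[0.0000]
Step 1: x=[6.2229] v=[-1.1083]
Step 2: x=[5.7784] v=[-1.7779]
Step 3: x=[5.3425] v=[-1.7437]
Step 4: x=[5.0877] v=[-1.0193]
Step 5: x=[5.1148] v=[0.1085]
First v>=0 after going negative at step 5, time=1.2500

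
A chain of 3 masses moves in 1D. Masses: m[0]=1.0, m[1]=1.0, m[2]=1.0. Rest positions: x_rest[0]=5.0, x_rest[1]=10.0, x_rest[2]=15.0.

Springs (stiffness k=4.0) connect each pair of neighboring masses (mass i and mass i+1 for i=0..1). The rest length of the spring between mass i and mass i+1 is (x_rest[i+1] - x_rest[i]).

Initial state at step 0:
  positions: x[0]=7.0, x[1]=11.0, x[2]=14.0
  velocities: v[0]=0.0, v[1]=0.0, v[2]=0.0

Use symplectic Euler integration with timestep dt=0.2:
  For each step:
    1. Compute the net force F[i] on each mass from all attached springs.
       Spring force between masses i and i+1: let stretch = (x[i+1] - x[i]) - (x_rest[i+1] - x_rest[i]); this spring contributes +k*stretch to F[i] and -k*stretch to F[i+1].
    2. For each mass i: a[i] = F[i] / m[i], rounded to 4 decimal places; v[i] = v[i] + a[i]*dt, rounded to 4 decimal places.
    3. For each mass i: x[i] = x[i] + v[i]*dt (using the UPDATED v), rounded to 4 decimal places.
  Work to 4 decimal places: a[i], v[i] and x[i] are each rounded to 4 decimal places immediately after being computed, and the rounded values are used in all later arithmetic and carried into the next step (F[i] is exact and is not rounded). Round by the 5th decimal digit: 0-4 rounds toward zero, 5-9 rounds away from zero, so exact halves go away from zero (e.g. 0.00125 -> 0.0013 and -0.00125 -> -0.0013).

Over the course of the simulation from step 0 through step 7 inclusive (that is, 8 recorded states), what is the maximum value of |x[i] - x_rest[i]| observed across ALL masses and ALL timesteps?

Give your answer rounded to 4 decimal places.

Answer: 2.0869

Derivation:
Step 0: x=[7.0000 11.0000 14.0000] v=[0.0000 0.0000 0.0000]
Step 1: x=[6.8400 10.8400 14.3200] v=[-0.8000 -0.8000 1.6000]
Step 2: x=[6.5200 10.5968 14.8832] v=[-1.6000 -1.2160 2.8160]
Step 3: x=[6.0523 10.3871 15.5606] v=[-2.3386 -1.0483 3.3869]
Step 4: x=[5.4781 10.3116 16.2102] v=[-2.8708 -0.3773 3.2481]
Step 5: x=[4.8773 10.4066 16.7160] v=[-3.0040 0.4748 2.5292]
Step 6: x=[4.3612 10.6264 17.0123] v=[-2.5806 1.0989 1.4817]
Step 7: x=[4.0475 10.8655 17.0869] v=[-1.5684 1.1955 0.3730]
Max displacement = 2.0869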